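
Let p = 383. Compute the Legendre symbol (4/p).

1

Pull out 2^2: since 383 ≡ 7 (mod 8), (2/383) = +1, so (2/383)^2 = +1.
Reached (1/383) = 1. Collecting the sign flips along the way, the symbol is +1.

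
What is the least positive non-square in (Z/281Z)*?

(2/281) = +1, so 2 is a residue.
(3/281) = −1, so 3 is the smallest positive non-residue mod 281.

3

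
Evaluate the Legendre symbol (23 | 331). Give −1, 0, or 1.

Reciprocity: 23 ≡ 3 and 331 ≡ 3 (mod 4), so (23/331) = −(331/23).
Reduce top mod 23: now compute (9/23).
Reciprocity: 9 ≡ 1 and 23 ≡ 3 (mod 4), so (9/23) = +(23/9).
Reduce top mod 9: now compute (5/9).
Reciprocity: 5 ≡ 1 and 9 ≡ 1 (mod 4), so (5/9) = +(9/5).
Reduce top mod 5: now compute (4/5).
Pull out 2^2: since 5 ≡ 5 (mod 8), (2/5) = -1, so (2/5)^2 = +1.
Reached (1/5) = 1. Collecting the sign flips along the way, the symbol is -1.

-1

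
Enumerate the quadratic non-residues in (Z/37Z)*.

Square k = 1,…,18 (k and 37−k give the same square):
1²=1, 2²=4, 3²=9, 4²=16, 5²=25, 6²=36, 7²≡12, 8²≡27, 9²≡7, 10²≡26, 11²≡10, 12²≡33, 13²≡21, 14²≡11, 15²≡3, 16²≡34, 17²≡30, 18²≡28 (mod 37).
The residues are {1, 3, 4, 7, 9, 10, 11, 12, 16, 21, 25, 26, 27, 28, 30, 33, 34, 36}; the non-residues are the remaining 18 nonzero classes.

2, 5, 6, 8, 13, 14, 15, 17, 18, 19, 20, 22, 23, 24, 29, 31, 32, 35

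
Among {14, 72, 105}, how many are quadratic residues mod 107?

(14/107) = +1 → QR.
(72/107) = -1 → non-residue.
(105/107) = +1 → QR.
Total quadratic residues among the 3: 2.

2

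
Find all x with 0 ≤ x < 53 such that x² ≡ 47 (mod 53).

53 ≡ 1 (mod 4), so we find a root by search.
Trying successive values, 10² = 100 ≡ 47 (mod 53). The other root is 53 − 10 = 43.

10, 43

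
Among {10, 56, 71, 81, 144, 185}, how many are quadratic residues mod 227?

(10/227) = +1 → QR.
(56/227) = -1 → non-residue.
(71/227) = +1 → QR.
(81/227) = +1 → QR.
(144/227) = +1 → QR.
(185/227) = +1 → QR.
Total quadratic residues among the 6: 5.

5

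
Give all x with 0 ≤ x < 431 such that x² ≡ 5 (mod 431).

181, 250

Since 431 ≡ 3 (mod 4), a square root of 5 is 5^((431+1)/4) = 5^108 mod 431.
Repeated squaring: 5^2≡25, 5^4≡194, 5^8≡139, 5^16≡357, 5^32≡304, 5^64≡182 (mod 431).
5^108 = 5^(64+32+8+4) ≡ 250 (mod 431).
Check: 250² = 62500 ≡ 5 (mod 431). The two roots are 181 and 250.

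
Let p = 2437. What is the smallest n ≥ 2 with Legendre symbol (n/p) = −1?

(2/2437) = −1, so 2 is the smallest positive non-residue mod 2437.

2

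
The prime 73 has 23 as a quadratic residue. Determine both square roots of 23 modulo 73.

13, 60

73 ≡ 1 (mod 4), so we find a root by search.
Trying successive values, 13² = 169 ≡ 23 (mod 73). The other root is 73 − 13 = 60.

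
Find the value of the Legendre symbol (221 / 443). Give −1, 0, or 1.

Reciprocity: 221 ≡ 1 and 443 ≡ 3 (mod 4), so (221/443) = +(443/221).
Reduce top mod 221: now compute (1/221).
Reached (1/221) = 1. Collecting the sign flips along the way, the symbol is +1.

1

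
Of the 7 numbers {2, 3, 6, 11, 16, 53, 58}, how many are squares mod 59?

3

(2/59) = -1 → non-residue.
(3/59) = +1 → QR.
(6/59) = -1 → non-residue.
(11/59) = -1 → non-residue.
(16/59) = +1 → QR.
(53/59) = +1 → QR.
(58/59) = -1 → non-residue.
Total quadratic residues among the 7: 3.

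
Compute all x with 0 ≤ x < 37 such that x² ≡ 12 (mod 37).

37 ≡ 1 (mod 4), so we find a root by search.
Trying successive values, 7² = 49 ≡ 12 (mod 37). The other root is 37 − 7 = 30.

7, 30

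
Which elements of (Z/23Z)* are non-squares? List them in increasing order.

5 7 10 11 14 15 17 19 20 21 22

Square k = 1,…,11 (k and 23−k give the same square):
1²=1, 2²=4, 3²=9, 4²=16, 5²≡2, 6²≡13, 7²≡3, 8²≡18, 9²≡12, 10²≡8, 11²≡6 (mod 23).
The residues are {1, 2, 3, 4, 6, 8, 9, 12, 13, 16, 18}; the non-residues are the remaining 11 nonzero classes.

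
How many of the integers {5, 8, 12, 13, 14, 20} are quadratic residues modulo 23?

3

(5/23) = -1 → non-residue.
(8/23) = +1 → QR.
(12/23) = +1 → QR.
(13/23) = +1 → QR.
(14/23) = -1 → non-residue.
(20/23) = -1 → non-residue.
Total quadratic residues among the 6: 3.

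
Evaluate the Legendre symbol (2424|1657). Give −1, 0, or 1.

-1

First reduce: 2424 ≡ 767 (mod 1657).
Reciprocity: 767 ≡ 3 and 1657 ≡ 1 (mod 4), so (767/1657) = +(1657/767).
Reduce top mod 767: now compute (123/767).
Reciprocity: 123 ≡ 3 and 767 ≡ 3 (mod 4), so (123/767) = −(767/123).
Reduce top mod 123: now compute (29/123).
Reciprocity: 29 ≡ 1 and 123 ≡ 3 (mod 4), so (29/123) = +(123/29).
Reduce top mod 29: now compute (7/29).
Reciprocity: 7 ≡ 3 and 29 ≡ 1 (mod 4), so (7/29) = +(29/7).
Reduce top mod 7: now compute (1/7).
Reached (1/7) = 1. Collecting the sign flips along the way, the symbol is -1.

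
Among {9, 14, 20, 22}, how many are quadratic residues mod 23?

(9/23) = +1 → QR.
(14/23) = -1 → non-residue.
(20/23) = -1 → non-residue.
(22/23) = -1 → non-residue.
Total quadratic residues among the 4: 1.

1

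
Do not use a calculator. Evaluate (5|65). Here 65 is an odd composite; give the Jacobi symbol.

Reciprocity: 5 ≡ 1 and 65 ≡ 1 (mod 4), so (5/65) = +(65/5).
Reduce top mod 5: now compute (0/5).
Top reduces to 0: gcd > 1, so the symbol is 0.

0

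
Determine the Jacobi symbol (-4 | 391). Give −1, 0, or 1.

First reduce: -4 ≡ 387 (mod 391).
Reciprocity: 387 ≡ 3 and 391 ≡ 3 (mod 4), so (387/391) = −(391/387).
Reduce top mod 387: now compute (4/387).
Pull out 2^2: since 387 ≡ 3 (mod 8), (2/387) = -1, so (2/387)^2 = +1.
Reached (1/387) = 1. Collecting the sign flips along the way, the symbol is -1.

-1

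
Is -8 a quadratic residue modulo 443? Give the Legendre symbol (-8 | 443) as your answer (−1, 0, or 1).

1

First reduce: -8 ≡ 435 (mod 443).
Reciprocity: 435 ≡ 3 and 443 ≡ 3 (mod 4), so (435/443) = −(443/435).
Reduce top mod 435: now compute (8/435).
Pull out 2^3: since 435 ≡ 3 (mod 8), (2/435) = -1, so (2/435)^3 = -1.
Reached (1/435) = 1. Collecting the sign flips along the way, the symbol is +1.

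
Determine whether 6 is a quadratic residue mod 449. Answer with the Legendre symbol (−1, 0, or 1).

Pull out 2: since 449 ≡ 1 (mod 8), (2/449) = +1.
Reciprocity: 3 ≡ 3 and 449 ≡ 1 (mod 4), so (3/449) = +(449/3).
Reduce top mod 3: now compute (2/3).
Pull out 2: since 3 ≡ 3 (mod 8), (2/3) = -1.
Reached (1/3) = 1. Collecting the sign flips along the way, the symbol is -1.

-1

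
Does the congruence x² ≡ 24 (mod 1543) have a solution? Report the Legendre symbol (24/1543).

Pull out 2^3: since 1543 ≡ 7 (mod 8), (2/1543) = +1, so (2/1543)^3 = +1.
Reciprocity: 3 ≡ 3 and 1543 ≡ 3 (mod 4), so (3/1543) = −(1543/3).
Reduce top mod 3: now compute (1/3).
Reached (1/3) = 1. Collecting the sign flips along the way, the symbol is -1.

-1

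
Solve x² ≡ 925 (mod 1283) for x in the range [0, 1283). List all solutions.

Since 1283 ≡ 3 (mod 4), a square root of 925 is 925^((1283+1)/4) = 925^321 mod 1283.
Repeated squaring: 925^2≡1147, 925^4≡534, 925^8≡330, 925^16≡1128, 925^32≡931, 925^64≡736, 925^128≡270, 925^256≡1052 (mod 1283).
925^321 = 925^(256+64+1) ≡ 208 (mod 1283).
Check: 208² = 43264 ≡ 925 (mod 1283). The two roots are 208 and 1075.

208, 1075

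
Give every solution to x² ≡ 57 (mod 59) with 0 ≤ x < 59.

Since 59 ≡ 3 (mod 4), a square root of 57 is 57^((59+1)/4) = 57^15 mod 59.
Repeated squaring: 57^2≡4, 57^4≡16, 57^8≡20 (mod 59).
57^15 = 57^(8+4+2+1) ≡ 36 (mod 59).
Check: 36² = 1296 ≡ 57 (mod 59). The two roots are 23 and 36.

23, 36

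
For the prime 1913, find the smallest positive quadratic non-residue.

3

(2/1913) = +1, so 2 is a residue.
(3/1913) = −1, so 3 is the smallest positive non-residue mod 1913.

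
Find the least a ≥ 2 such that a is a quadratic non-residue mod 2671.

(2/2671) = +1, so 2 is a residue.
(3/2671) = −1, so 3 is the smallest positive non-residue mod 2671.

3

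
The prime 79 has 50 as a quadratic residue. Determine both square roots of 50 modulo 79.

34, 45

Since 79 ≡ 3 (mod 4), a square root of 50 is 50^((79+1)/4) = 50^20 mod 79.
Repeated squaring: 50^2≡51, 50^4≡73, 50^8≡36, 50^16≡32 (mod 79).
50^20 = 50^(16+4) ≡ 45 (mod 79).
Check: 45² = 2025 ≡ 50 (mod 79). The two roots are 34 and 45.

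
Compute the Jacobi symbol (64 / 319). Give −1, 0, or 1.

1

Pull out 2^6: since 319 ≡ 7 (mod 8), (2/319) = +1, so (2/319)^6 = +1.
Reached (1/319) = 1. Collecting the sign flips along the way, the symbol is +1.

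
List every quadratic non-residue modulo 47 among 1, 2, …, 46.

5, 10, 11, 13, 15, 19, 20, 22, 23, 26, 29, 30, 31, 33, 35, 38, 39, 40, 41, 43, 44, 45, 46

Square k = 1,…,23 (k and 47−k give the same square):
1²=1, 2²=4, 3²=9, 4²=16, 5²=25, 6²=36, 7²≡2, 8²≡17, 9²≡34, 10²≡6, 11²≡27, 12²≡3, 13²≡28, 14²≡8, 15²≡37, 16²≡21, 17²≡7, 18²≡42, 19²≡32, 20²≡24, 21²≡18, 22²≡14, 23²≡12 (mod 47).
The residues are {1, 2, 3, 4, 6, 7, 8, 9, 12, 14, 16, 17, 18, 21, 24, 25, 27, 28, 32, 34, 36, 37, 42}; the non-residues are the remaining 23 nonzero classes.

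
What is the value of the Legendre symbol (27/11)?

Euler's criterion: (27/11) ≡ 5^5 (mod 11).
5^2 ≡ 3 (mod 11)
5^4 ≡ 9 (mod 11)
5^5 = 5^(4+1) ≡ 1 (mod 11).
Result is 1, so (27/11) = 1.

1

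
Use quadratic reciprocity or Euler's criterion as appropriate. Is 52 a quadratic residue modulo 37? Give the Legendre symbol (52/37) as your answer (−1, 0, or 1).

First reduce: 52 ≡ 15 (mod 37).
Reciprocity: 15 ≡ 3 and 37 ≡ 1 (mod 4), so (15/37) = +(37/15).
Reduce top mod 15: now compute (7/15).
Reciprocity: 7 ≡ 3 and 15 ≡ 3 (mod 4), so (7/15) = −(15/7).
Reduce top mod 7: now compute (1/7).
Reached (1/7) = 1. Collecting the sign flips along the way, the symbol is -1.

-1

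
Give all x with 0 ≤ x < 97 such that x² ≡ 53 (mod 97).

21, 76

97 ≡ 1 (mod 4), so we find a root by search.
Trying successive values, 21² = 441 ≡ 53 (mod 97). The other root is 97 − 21 = 76.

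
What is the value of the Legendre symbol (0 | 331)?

Top reduces to 0: gcd > 1, so the symbol is 0.

0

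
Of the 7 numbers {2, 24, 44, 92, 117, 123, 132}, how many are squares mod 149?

3

(2/149) = -1 → non-residue.
(24/149) = +1 → QR.
(44/149) = -1 → non-residue.
(92/149) = -1 → non-residue.
(117/149) = -1 → non-residue.
(123/149) = +1 → QR.
(132/149) = +1 → QR.
Total quadratic residues among the 7: 3.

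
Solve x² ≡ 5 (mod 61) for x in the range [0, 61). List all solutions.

26, 35

61 ≡ 1 (mod 4), so we find a root by search.
Trying successive values, 26² = 676 ≡ 5 (mod 61). The other root is 61 − 26 = 35.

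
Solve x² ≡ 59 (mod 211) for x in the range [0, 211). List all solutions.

103, 108

Since 211 ≡ 3 (mod 4), a square root of 59 is 59^((211+1)/4) = 59^53 mod 211.
Repeated squaring: 59^2≡105, 59^4≡53, 59^8≡66, 59^16≡136, 59^32≡139 (mod 211).
59^53 = 59^(32+16+4+1) ≡ 103 (mod 211).
Check: 103² = 10609 ≡ 59 (mod 211). The two roots are 103 and 108.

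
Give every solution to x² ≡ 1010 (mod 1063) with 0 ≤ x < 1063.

Since 1063 ≡ 3 (mod 4), a square root of 1010 is 1010^((1063+1)/4) = 1010^266 mod 1063.
Repeated squaring: 1010^2≡683, 1010^4≡895, 1010^8≡586, 1010^16≡47, 1010^32≡83, 1010^64≡511, 1010^128≡686, 1010^256≡750 (mod 1063).
1010^266 = 1010^(256+8+2) ≡ 56 (mod 1063).
Check: 56² = 3136 ≡ 1010 (mod 1063). The two roots are 56 and 1007.

56, 1007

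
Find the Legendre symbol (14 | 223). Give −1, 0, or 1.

1

Euler's criterion: (14/223) ≡ 14^111 (mod 223).
14^2 ≡ 196 (mod 223)
14^4 ≡ 60 (mod 223)
14^8 ≡ 32 (mod 223)
14^16 ≡ 132 (mod 223)
14^32 ≡ 30 (mod 223)
14^64 ≡ 8 (mod 223)
14^111 = 14^(64+32+8+4+2+1) ≡ 1 (mod 223).
Result is 1, so (14/223) = 1.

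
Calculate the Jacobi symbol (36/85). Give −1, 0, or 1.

Pull out 2^2: since 85 ≡ 5 (mod 8), (2/85) = -1, so (2/85)^2 = +1.
Reciprocity: 9 ≡ 1 and 85 ≡ 1 (mod 4), so (9/85) = +(85/9).
Reduce top mod 9: now compute (4/9).
Pull out 2^2: since 9 ≡ 1 (mod 8), (2/9) = +1, so (2/9)^2 = +1.
Reached (1/9) = 1. Collecting the sign flips along the way, the symbol is +1.

1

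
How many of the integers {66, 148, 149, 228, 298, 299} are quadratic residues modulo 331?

(66/331) = -1 → non-residue.
(148/331) = -1 → non-residue.
(149/331) = +1 → QR.
(228/331) = -1 → non-residue.
(298/331) = -1 → non-residue.
(299/331) = +1 → QR.
Total quadratic residues among the 6: 2.

2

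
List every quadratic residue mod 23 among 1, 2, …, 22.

Square k = 1,…,11 (k and 23−k give the same square):
1²=1, 2²=4, 3²=9, 4²=16, 5²≡2, 6²≡13, 7²≡3, 8²≡18, 9²≡12, 10²≡8, 11²≡6 (mod 23).
So the quadratic residues mod 23 are {1, 2, 3, 4, 6, 8, 9, 12, 13, 16, 18}.

1, 2, 3, 4, 6, 8, 9, 12, 13, 16, 18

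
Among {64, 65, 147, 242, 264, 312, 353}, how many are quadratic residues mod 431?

5

(64/431) = +1 → QR.
(65/431) = -1 → non-residue.
(147/431) = +1 → QR.
(242/431) = +1 → QR.
(264/431) = +1 → QR.
(312/431) = -1 → non-residue.
(353/431) = +1 → QR.
Total quadratic residues among the 7: 5.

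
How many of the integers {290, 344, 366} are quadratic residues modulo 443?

1

(290/443) = -1 → non-residue.
(344/443) = +1 → QR.
(366/443) = -1 → non-residue.
Total quadratic residues among the 3: 1.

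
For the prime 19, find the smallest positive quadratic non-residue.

(2/19) = −1, so 2 is the smallest positive non-residue mod 19.

2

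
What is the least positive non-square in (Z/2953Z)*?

(2/2953) = +1, so 2 is a residue.
(3/2953) = +1, so 3 is a residue.
(4/2953) = +1, so 4 is a residue.
(5/2953) = −1, so 5 is the smallest positive non-residue mod 2953.

5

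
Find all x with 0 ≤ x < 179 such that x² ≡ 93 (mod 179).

Since 179 ≡ 3 (mod 4), a square root of 93 is 93^((179+1)/4) = 93^45 mod 179.
Repeated squaring: 93^2≡57, 93^4≡27, 93^8≡13, 93^16≡169, 93^32≡100 (mod 179).
93^45 = 93^(32+8+4+1) ≡ 56 (mod 179).
Check: 56² = 3136 ≡ 93 (mod 179). The two roots are 56 and 123.

56, 123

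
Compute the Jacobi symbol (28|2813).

-1

Pull out 2^2: since 2813 ≡ 5 (mod 8), (2/2813) = -1, so (2/2813)^2 = +1.
Reciprocity: 7 ≡ 3 and 2813 ≡ 1 (mod 4), so (7/2813) = +(2813/7).
Reduce top mod 7: now compute (6/7).
Pull out 2: since 7 ≡ 7 (mod 8), (2/7) = +1.
Reciprocity: 3 ≡ 3 and 7 ≡ 3 (mod 4), so (3/7) = −(7/3).
Reduce top mod 3: now compute (1/3).
Reached (1/3) = 1. Collecting the sign flips along the way, the symbol is -1.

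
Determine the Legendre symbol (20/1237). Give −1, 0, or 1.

Pull out 2^2: since 1237 ≡ 5 (mod 8), (2/1237) = -1, so (2/1237)^2 = +1.
Reciprocity: 5 ≡ 1 and 1237 ≡ 1 (mod 4), so (5/1237) = +(1237/5).
Reduce top mod 5: now compute (2/5).
Pull out 2: since 5 ≡ 5 (mod 8), (2/5) = -1.
Reached (1/5) = 1. Collecting the sign flips along the way, the symbol is -1.

-1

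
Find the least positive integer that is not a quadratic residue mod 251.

(2/251) = −1, so 2 is the smallest positive non-residue mod 251.

2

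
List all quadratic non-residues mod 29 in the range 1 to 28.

2,3,8,10,11,12,14,15,17,18,19,21,26,27

Square k = 1,…,14 (k and 29−k give the same square):
1²=1, 2²=4, 3²=9, 4²=16, 5²=25, 6²≡7, 7²≡20, 8²≡6, 9²≡23, 10²≡13, 11²≡5, 12²≡28, 13²≡24, 14²≡22 (mod 29).
The residues are {1, 4, 5, 6, 7, 9, 13, 16, 20, 22, 23, 24, 25, 28}; the non-residues are the remaining 14 nonzero classes.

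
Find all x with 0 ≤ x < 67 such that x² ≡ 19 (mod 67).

Since 67 ≡ 3 (mod 4), a square root of 19 is 19^((67+1)/4) = 19^17 mod 67.
Repeated squaring: 19^2≡26, 19^4≡6, 19^8≡36, 19^16≡23 (mod 67).
19^17 = 19^(16+1) ≡ 35 (mod 67).
Check: 35² = 1225 ≡ 19 (mod 67). The two roots are 32 and 35.

32, 35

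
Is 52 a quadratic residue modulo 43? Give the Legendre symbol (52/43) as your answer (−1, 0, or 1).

1

First reduce: 52 ≡ 9 (mod 43).
Reciprocity: 9 ≡ 1 and 43 ≡ 3 (mod 4), so (9/43) = +(43/9).
Reduce top mod 9: now compute (7/9).
Reciprocity: 7 ≡ 3 and 9 ≡ 1 (mod 4), so (7/9) = +(9/7).
Reduce top mod 7: now compute (2/7).
Pull out 2: since 7 ≡ 7 (mod 8), (2/7) = +1.
Reached (1/7) = 1. Collecting the sign flips along the way, the symbol is +1.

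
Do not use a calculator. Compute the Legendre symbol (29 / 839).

Reciprocity: 29 ≡ 1 and 839 ≡ 3 (mod 4), so (29/839) = +(839/29).
Reduce top mod 29: now compute (27/29).
Reciprocity: 27 ≡ 3 and 29 ≡ 1 (mod 4), so (27/29) = +(29/27).
Reduce top mod 27: now compute (2/27).
Pull out 2: since 27 ≡ 3 (mod 8), (2/27) = -1.
Reached (1/27) = 1. Collecting the sign flips along the way, the symbol is -1.

-1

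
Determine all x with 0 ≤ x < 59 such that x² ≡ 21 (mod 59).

Since 59 ≡ 3 (mod 4), a square root of 21 is 21^((59+1)/4) = 21^15 mod 59.
Repeated squaring: 21^2≡28, 21^4≡17, 21^8≡53 (mod 59).
21^15 = 21^(8+4+2+1) ≡ 27 (mod 59).
Check: 27² = 729 ≡ 21 (mod 59). The two roots are 27 and 32.

27, 32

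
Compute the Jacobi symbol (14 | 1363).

Pull out 2: since 1363 ≡ 3 (mod 8), (2/1363) = -1.
Reciprocity: 7 ≡ 3 and 1363 ≡ 3 (mod 4), so (7/1363) = −(1363/7).
Reduce top mod 7: now compute (5/7).
Reciprocity: 5 ≡ 1 and 7 ≡ 3 (mod 4), so (5/7) = +(7/5).
Reduce top mod 5: now compute (2/5).
Pull out 2: since 5 ≡ 5 (mod 8), (2/5) = -1.
Reached (1/5) = 1. Collecting the sign flips along the way, the symbol is -1.

-1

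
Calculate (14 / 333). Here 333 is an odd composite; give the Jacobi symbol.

Pull out 2: since 333 ≡ 5 (mod 8), (2/333) = -1.
Reciprocity: 7 ≡ 3 and 333 ≡ 1 (mod 4), so (7/333) = +(333/7).
Reduce top mod 7: now compute (4/7).
Pull out 2^2: since 7 ≡ 7 (mod 8), (2/7) = +1, so (2/7)^2 = +1.
Reached (1/7) = 1. Collecting the sign flips along the way, the symbol is -1.

-1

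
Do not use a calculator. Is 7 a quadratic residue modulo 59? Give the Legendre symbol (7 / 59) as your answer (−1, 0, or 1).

Reciprocity: 7 ≡ 3 and 59 ≡ 3 (mod 4), so (7/59) = −(59/7).
Reduce top mod 7: now compute (3/7).
Reciprocity: 3 ≡ 3 and 7 ≡ 3 (mod 4), so (3/7) = −(7/3).
Reduce top mod 3: now compute (1/3).
Reached (1/3) = 1. Collecting the sign flips along the way, the symbol is +1.

1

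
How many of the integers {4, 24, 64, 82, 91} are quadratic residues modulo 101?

(4/101) = +1 → QR.
(24/101) = +1 → QR.
(64/101) = +1 → QR.
(82/101) = +1 → QR.
(91/101) = -1 → non-residue.
Total quadratic residues among the 5: 4.

4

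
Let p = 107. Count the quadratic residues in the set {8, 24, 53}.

(8/107) = -1 → non-residue.
(24/107) = -1 → non-residue.
(53/107) = +1 → QR.
Total quadratic residues among the 3: 1.

1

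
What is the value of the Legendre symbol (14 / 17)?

-1

Pull out 2: since 17 ≡ 1 (mod 8), (2/17) = +1.
Reciprocity: 7 ≡ 3 and 17 ≡ 1 (mod 4), so (7/17) = +(17/7).
Reduce top mod 7: now compute (3/7).
Reciprocity: 3 ≡ 3 and 7 ≡ 3 (mod 4), so (3/7) = −(7/3).
Reduce top mod 3: now compute (1/3).
Reached (1/3) = 1. Collecting the sign flips along the way, the symbol is -1.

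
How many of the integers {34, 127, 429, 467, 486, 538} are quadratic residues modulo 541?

(34/541) = +1 → QR.
(127/541) = -1 → non-residue.
(429/541) = +1 → QR.
(467/541) = +1 → QR.
(486/541) = -1 → non-residue.
(538/541) = +1 → QR.
Total quadratic residues among the 6: 4.

4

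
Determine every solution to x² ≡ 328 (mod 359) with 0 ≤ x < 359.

Since 359 ≡ 3 (mod 4), a square root of 328 is 328^((359+1)/4) = 328^90 mod 359.
Repeated squaring: 328^2≡243, 328^4≡173, 328^8≡132, 328^16≡192, 328^32≡246, 328^64≡204 (mod 359).
328^90 = 328^(64+16+8+2) ≡ 317 (mod 359).
Check: 317² = 100489 ≡ 328 (mod 359). The two roots are 42 and 317.

42, 317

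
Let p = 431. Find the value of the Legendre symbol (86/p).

Pull out 2: since 431 ≡ 7 (mod 8), (2/431) = +1.
Reciprocity: 43 ≡ 3 and 431 ≡ 3 (mod 4), so (43/431) = −(431/43).
Reduce top mod 43: now compute (1/43).
Reached (1/43) = 1. Collecting the sign flips along the way, the symbol is -1.

-1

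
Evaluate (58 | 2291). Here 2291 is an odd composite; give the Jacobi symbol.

Pull out 2: since 2291 ≡ 3 (mod 8), (2/2291) = -1.
Reciprocity: 29 ≡ 1 and 2291 ≡ 3 (mod 4), so (29/2291) = +(2291/29).
Reduce top mod 29: now compute (0/29).
Top reduces to 0: gcd > 1, so the symbol is 0.

0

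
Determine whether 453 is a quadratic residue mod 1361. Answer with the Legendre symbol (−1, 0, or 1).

-1

Reciprocity: 453 ≡ 1 and 1361 ≡ 1 (mod 4), so (453/1361) = +(1361/453).
Reduce top mod 453: now compute (2/453).
Pull out 2: since 453 ≡ 5 (mod 8), (2/453) = -1.
Reached (1/453) = 1. Collecting the sign flips along the way, the symbol is -1.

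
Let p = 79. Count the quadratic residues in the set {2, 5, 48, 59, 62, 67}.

4

(2/79) = +1 → QR.
(5/79) = +1 → QR.
(48/79) = -1 → non-residue.
(59/79) = -1 → non-residue.
(62/79) = +1 → QR.
(67/79) = +1 → QR.
Total quadratic residues among the 6: 4.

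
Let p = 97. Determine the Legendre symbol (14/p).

Pull out 2: since 97 ≡ 1 (mod 8), (2/97) = +1.
Reciprocity: 7 ≡ 3 and 97 ≡ 1 (mod 4), so (7/97) = +(97/7).
Reduce top mod 7: now compute (6/7).
Pull out 2: since 7 ≡ 7 (mod 8), (2/7) = +1.
Reciprocity: 3 ≡ 3 and 7 ≡ 3 (mod 4), so (3/7) = −(7/3).
Reduce top mod 3: now compute (1/3).
Reached (1/3) = 1. Collecting the sign flips along the way, the symbol is -1.

-1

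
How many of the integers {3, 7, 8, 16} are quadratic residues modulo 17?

2

(3/17) = -1 → non-residue.
(7/17) = -1 → non-residue.
(8/17) = +1 → QR.
(16/17) = +1 → QR.
Total quadratic residues among the 4: 2.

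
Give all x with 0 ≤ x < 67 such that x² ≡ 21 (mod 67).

17, 50

Since 67 ≡ 3 (mod 4), a square root of 21 is 21^((67+1)/4) = 21^17 mod 67.
Repeated squaring: 21^2≡39, 21^4≡47, 21^8≡65, 21^16≡4 (mod 67).
21^17 = 21^(16+1) ≡ 17 (mod 67).
Check: 17² = 289 ≡ 21 (mod 67). The two roots are 17 and 50.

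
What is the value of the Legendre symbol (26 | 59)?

Pull out 2: since 59 ≡ 3 (mod 8), (2/59) = -1.
Reciprocity: 13 ≡ 1 and 59 ≡ 3 (mod 4), so (13/59) = +(59/13).
Reduce top mod 13: now compute (7/13).
Reciprocity: 7 ≡ 3 and 13 ≡ 1 (mod 4), so (7/13) = +(13/7).
Reduce top mod 7: now compute (6/7).
Pull out 2: since 7 ≡ 7 (mod 8), (2/7) = +1.
Reciprocity: 3 ≡ 3 and 7 ≡ 3 (mod 4), so (3/7) = −(7/3).
Reduce top mod 3: now compute (1/3).
Reached (1/3) = 1. Collecting the sign flips along the way, the symbol is +1.

1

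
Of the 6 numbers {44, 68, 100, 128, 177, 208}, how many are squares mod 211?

3

(44/211) = +1 → QR.
(68/211) = -1 → non-residue.
(100/211) = +1 → QR.
(128/211) = -1 → non-residue.
(177/211) = -1 → non-residue.
(208/211) = +1 → QR.
Total quadratic residues among the 6: 3.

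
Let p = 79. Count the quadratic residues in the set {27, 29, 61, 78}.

0

(27/79) = -1 → non-residue.
(29/79) = -1 → non-residue.
(61/79) = -1 → non-residue.
(78/79) = -1 → non-residue.
Total quadratic residues among the 4: 0.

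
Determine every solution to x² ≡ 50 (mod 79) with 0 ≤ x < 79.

Since 79 ≡ 3 (mod 4), a square root of 50 is 50^((79+1)/4) = 50^20 mod 79.
Repeated squaring: 50^2≡51, 50^4≡73, 50^8≡36, 50^16≡32 (mod 79).
50^20 = 50^(16+4) ≡ 45 (mod 79).
Check: 45² = 2025 ≡ 50 (mod 79). The two roots are 34 and 45.

34, 45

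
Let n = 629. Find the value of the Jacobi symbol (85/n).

Reciprocity: 85 ≡ 1 and 629 ≡ 1 (mod 4), so (85/629) = +(629/85).
Reduce top mod 85: now compute (34/85).
Pull out 2: since 85 ≡ 5 (mod 8), (2/85) = -1.
Reciprocity: 17 ≡ 1 and 85 ≡ 1 (mod 4), so (17/85) = +(85/17).
Reduce top mod 17: now compute (0/17).
Top reduces to 0: gcd > 1, so the symbol is 0.

0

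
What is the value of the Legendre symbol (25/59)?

Reciprocity: 25 ≡ 1 and 59 ≡ 3 (mod 4), so (25/59) = +(59/25).
Reduce top mod 25: now compute (9/25).
Reciprocity: 9 ≡ 1 and 25 ≡ 1 (mod 4), so (9/25) = +(25/9).
Reduce top mod 9: now compute (7/9).
Reciprocity: 7 ≡ 3 and 9 ≡ 1 (mod 4), so (7/9) = +(9/7).
Reduce top mod 7: now compute (2/7).
Pull out 2: since 7 ≡ 7 (mod 8), (2/7) = +1.
Reached (1/7) = 1. Collecting the sign flips along the way, the symbol is +1.

1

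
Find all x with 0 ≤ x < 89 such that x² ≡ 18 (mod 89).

14, 75

89 ≡ 1 (mod 4), so we find a root by search.
Trying successive values, 14² = 196 ≡ 18 (mod 89). The other root is 89 − 14 = 75.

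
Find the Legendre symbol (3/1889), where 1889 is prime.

Reciprocity: 3 ≡ 3 and 1889 ≡ 1 (mod 4), so (3/1889) = +(1889/3).
Reduce top mod 3: now compute (2/3).
Pull out 2: since 3 ≡ 3 (mod 8), (2/3) = -1.
Reached (1/3) = 1. Collecting the sign flips along the way, the symbol is -1.

-1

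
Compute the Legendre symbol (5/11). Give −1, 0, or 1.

Euler's criterion: (5/11) ≡ 5^5 (mod 11).
5^2 ≡ 3 (mod 11)
5^4 ≡ 9 (mod 11)
5^5 = 5^(4+1) ≡ 1 (mod 11).
Result is 1, so (5/11) = 1.

1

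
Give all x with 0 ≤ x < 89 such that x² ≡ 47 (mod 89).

15, 74

89 ≡ 1 (mod 4), so we find a root by search.
Trying successive values, 15² = 225 ≡ 47 (mod 89). The other root is 89 − 15 = 74.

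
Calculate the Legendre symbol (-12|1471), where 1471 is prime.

1

First reduce: -12 ≡ 1459 (mod 1471).
Reciprocity: 1459 ≡ 3 and 1471 ≡ 3 (mod 4), so (1459/1471) = −(1471/1459).
Reduce top mod 1459: now compute (12/1459).
Pull out 2^2: since 1459 ≡ 3 (mod 8), (2/1459) = -1, so (2/1459)^2 = +1.
Reciprocity: 3 ≡ 3 and 1459 ≡ 3 (mod 4), so (3/1459) = −(1459/3).
Reduce top mod 3: now compute (1/3).
Reached (1/3) = 1. Collecting the sign flips along the way, the symbol is +1.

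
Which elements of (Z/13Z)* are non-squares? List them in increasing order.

2, 5, 6, 7, 8, 11

Square k = 1,…,6 (k and 13−k give the same square):
1²=1, 2²=4, 3²=9, 4²≡3, 5²≡12, 6²≡10 (mod 13).
The residues are {1, 3, 4, 9, 10, 12}; the non-residues are the remaining 6 nonzero classes.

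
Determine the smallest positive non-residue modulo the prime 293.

(2/293) = −1, so 2 is the smallest positive non-residue mod 293.

2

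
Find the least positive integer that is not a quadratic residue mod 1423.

(2/1423) = +1, so 2 is a residue.
(3/1423) = −1, so 3 is the smallest positive non-residue mod 1423.

3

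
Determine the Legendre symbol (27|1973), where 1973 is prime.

Reciprocity: 27 ≡ 3 and 1973 ≡ 1 (mod 4), so (27/1973) = +(1973/27).
Reduce top mod 27: now compute (2/27).
Pull out 2: since 27 ≡ 3 (mod 8), (2/27) = -1.
Reached (1/27) = 1. Collecting the sign flips along the way, the symbol is -1.

-1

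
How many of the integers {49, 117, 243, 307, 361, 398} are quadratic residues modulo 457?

(49/457) = +1 → QR.
(117/457) = -1 → non-residue.
(243/457) = +1 → QR.
(307/457) = +1 → QR.
(361/457) = +1 → QR.
(398/457) = -1 → non-residue.
Total quadratic residues among the 6: 4.

4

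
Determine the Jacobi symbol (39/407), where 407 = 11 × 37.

1

Reciprocity: 39 ≡ 3 and 407 ≡ 3 (mod 4), so (39/407) = −(407/39).
Reduce top mod 39: now compute (17/39).
Reciprocity: 17 ≡ 1 and 39 ≡ 3 (mod 4), so (17/39) = +(39/17).
Reduce top mod 17: now compute (5/17).
Reciprocity: 5 ≡ 1 and 17 ≡ 1 (mod 4), so (5/17) = +(17/5).
Reduce top mod 5: now compute (2/5).
Pull out 2: since 5 ≡ 5 (mod 8), (2/5) = -1.
Reached (1/5) = 1. Collecting the sign flips along the way, the symbol is +1.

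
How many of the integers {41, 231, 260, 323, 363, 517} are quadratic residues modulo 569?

4

(41/569) = +1 → QR.
(231/569) = +1 → QR.
(260/569) = +1 → QR.
(323/569) = -1 → non-residue.
(363/569) = -1 → non-residue.
(517/569) = +1 → QR.
Total quadratic residues among the 6: 4.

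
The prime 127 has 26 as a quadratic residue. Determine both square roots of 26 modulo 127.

Since 127 ≡ 3 (mod 4), a square root of 26 is 26^((127+1)/4) = 26^32 mod 127.
Repeated squaring: 26^2≡41, 26^4≡30, 26^8≡11, 26^16≡121, 26^32≡36 (mod 127).
26^32 = 26^(32) ≡ 36 (mod 127).
Check: 36² = 1296 ≡ 26 (mod 127). The two roots are 36 and 91.

36, 91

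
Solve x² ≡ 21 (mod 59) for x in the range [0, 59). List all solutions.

Since 59 ≡ 3 (mod 4), a square root of 21 is 21^((59+1)/4) = 21^15 mod 59.
Repeated squaring: 21^2≡28, 21^4≡17, 21^8≡53 (mod 59).
21^15 = 21^(8+4+2+1) ≡ 27 (mod 59).
Check: 27² = 729 ≡ 21 (mod 59). The two roots are 27 and 32.

27, 32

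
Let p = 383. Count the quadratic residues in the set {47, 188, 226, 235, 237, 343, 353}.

(47/383) = -1 → non-residue.
(188/383) = -1 → non-residue.
(226/383) = +1 → QR.
(235/383) = +1 → QR.
(237/383) = -1 → non-residue.
(343/383) = +1 → QR.
(353/383) = +1 → QR.
Total quadratic residues among the 7: 4.

4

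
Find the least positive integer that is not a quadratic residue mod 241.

(2/241) = +1, so 2 is a residue.
(3/241) = +1, so 3 is a residue.
(4/241) = +1, so 4 is a residue.
(5/241) = +1, so 5 is a residue.
(6/241) = +1, so 6 is a residue.
(7/241) = −1, so 7 is the smallest positive non-residue mod 241.

7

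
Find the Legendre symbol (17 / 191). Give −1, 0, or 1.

1

Euler's criterion: (17/191) ≡ 17^95 (mod 191).
17^2 ≡ 98 (mod 191)
17^4 ≡ 54 (mod 191)
17^8 ≡ 51 (mod 191)
17^16 ≡ 118 (mod 191)
17^32 ≡ 172 (mod 191)
17^64 ≡ 170 (mod 191)
17^95 = 17^(64+16+8+4+2+1) ≡ 1 (mod 191).
Result is 1, so (17/191) = 1.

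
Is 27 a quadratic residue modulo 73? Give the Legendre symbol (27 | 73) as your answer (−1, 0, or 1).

1

Reciprocity: 27 ≡ 3 and 73 ≡ 1 (mod 4), so (27/73) = +(73/27).
Reduce top mod 27: now compute (19/27).
Reciprocity: 19 ≡ 3 and 27 ≡ 3 (mod 4), so (19/27) = −(27/19).
Reduce top mod 19: now compute (8/19).
Pull out 2^3: since 19 ≡ 3 (mod 8), (2/19) = -1, so (2/19)^3 = -1.
Reached (1/19) = 1. Collecting the sign flips along the way, the symbol is +1.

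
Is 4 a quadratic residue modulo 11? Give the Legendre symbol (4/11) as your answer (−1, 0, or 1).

1

Euler's criterion: (4/11) ≡ 4^5 (mod 11).
4^2 ≡ 5 (mod 11)
4^4 ≡ 3 (mod 11)
4^5 = 4^(4+1) ≡ 1 (mod 11).
Result is 1, so (4/11) = 1.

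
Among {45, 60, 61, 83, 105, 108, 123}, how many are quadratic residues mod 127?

(45/127) = -1 → non-residue.
(60/127) = +1 → QR.
(61/127) = +1 → QR.
(83/127) = -1 → non-residue.
(105/127) = -1 → non-residue.
(108/127) = -1 → non-residue.
(123/127) = -1 → non-residue.
Total quadratic residues among the 7: 2.

2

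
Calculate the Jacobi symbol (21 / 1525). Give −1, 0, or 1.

-1

Reciprocity: 21 ≡ 1 and 1525 ≡ 1 (mod 4), so (21/1525) = +(1525/21).
Reduce top mod 21: now compute (13/21).
Reciprocity: 13 ≡ 1 and 21 ≡ 1 (mod 4), so (13/21) = +(21/13).
Reduce top mod 13: now compute (8/13).
Pull out 2^3: since 13 ≡ 5 (mod 8), (2/13) = -1, so (2/13)^3 = -1.
Reached (1/13) = 1. Collecting the sign flips along the way, the symbol is -1.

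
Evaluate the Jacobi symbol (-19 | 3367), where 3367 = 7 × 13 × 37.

First reduce: -19 ≡ 3348 (mod 3367).
Pull out 2^2: since 3367 ≡ 7 (mod 8), (2/3367) = +1, so (2/3367)^2 = +1.
Reciprocity: 837 ≡ 1 and 3367 ≡ 3 (mod 4), so (837/3367) = +(3367/837).
Reduce top mod 837: now compute (19/837).
Reciprocity: 19 ≡ 3 and 837 ≡ 1 (mod 4), so (19/837) = +(837/19).
Reduce top mod 19: now compute (1/19).
Reached (1/19) = 1. Collecting the sign flips along the way, the symbol is +1.

1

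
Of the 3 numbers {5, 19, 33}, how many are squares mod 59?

(5/59) = +1 → QR.
(19/59) = +1 → QR.
(33/59) = -1 → non-residue.
Total quadratic residues among the 3: 2.

2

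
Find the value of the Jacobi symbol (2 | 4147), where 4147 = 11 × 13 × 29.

-1

Pull out 2: since 4147 ≡ 3 (mod 8), (2/4147) = -1.
Reached (1/4147) = 1. Collecting the sign flips along the way, the symbol is -1.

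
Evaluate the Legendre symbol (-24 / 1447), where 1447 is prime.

1

First reduce: -24 ≡ 1423 (mod 1447).
Reciprocity: 1423 ≡ 3 and 1447 ≡ 3 (mod 4), so (1423/1447) = −(1447/1423).
Reduce top mod 1423: now compute (24/1423).
Pull out 2^3: since 1423 ≡ 7 (mod 8), (2/1423) = +1, so (2/1423)^3 = +1.
Reciprocity: 3 ≡ 3 and 1423 ≡ 3 (mod 4), so (3/1423) = −(1423/3).
Reduce top mod 3: now compute (1/3).
Reached (1/3) = 1. Collecting the sign flips along the way, the symbol is +1.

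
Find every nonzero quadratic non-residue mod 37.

2,5,6,8,13,14,15,17,18,19,20,22,23,24,29,31,32,35

Square k = 1,…,18 (k and 37−k give the same square):
1²=1, 2²=4, 3²=9, 4²=16, 5²=25, 6²=36, 7²≡12, 8²≡27, 9²≡7, 10²≡26, 11²≡10, 12²≡33, 13²≡21, 14²≡11, 15²≡3, 16²≡34, 17²≡30, 18²≡28 (mod 37).
The residues are {1, 3, 4, 7, 9, 10, 11, 12, 16, 21, 25, 26, 27, 28, 30, 33, 34, 36}; the non-residues are the remaining 18 nonzero classes.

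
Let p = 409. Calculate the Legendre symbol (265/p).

1

Reciprocity: 265 ≡ 1 and 409 ≡ 1 (mod 4), so (265/409) = +(409/265).
Reduce top mod 265: now compute (144/265).
Pull out 2^4: since 265 ≡ 1 (mod 8), (2/265) = +1, so (2/265)^4 = +1.
Reciprocity: 9 ≡ 1 and 265 ≡ 1 (mod 4), so (9/265) = +(265/9).
Reduce top mod 9: now compute (4/9).
Pull out 2^2: since 9 ≡ 1 (mod 8), (2/9) = +1, so (2/9)^2 = +1.
Reached (1/9) = 1. Collecting the sign flips along the way, the symbol is +1.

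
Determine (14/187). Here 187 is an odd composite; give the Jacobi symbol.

Pull out 2: since 187 ≡ 3 (mod 8), (2/187) = -1.
Reciprocity: 7 ≡ 3 and 187 ≡ 3 (mod 4), so (7/187) = −(187/7).
Reduce top mod 7: now compute (5/7).
Reciprocity: 5 ≡ 1 and 7 ≡ 3 (mod 4), so (5/7) = +(7/5).
Reduce top mod 5: now compute (2/5).
Pull out 2: since 5 ≡ 5 (mod 8), (2/5) = -1.
Reached (1/5) = 1. Collecting the sign flips along the way, the symbol is -1.

-1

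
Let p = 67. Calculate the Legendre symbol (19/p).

1

Euler's criterion: (19/67) ≡ 19^33 (mod 67).
19^2 ≡ 26 (mod 67)
19^4 ≡ 6 (mod 67)
19^8 ≡ 36 (mod 67)
19^16 ≡ 23 (mod 67)
19^32 ≡ 60 (mod 67)
19^33 = 19^(32+1) ≡ 1 (mod 67).
Result is 1, so (19/67) = 1.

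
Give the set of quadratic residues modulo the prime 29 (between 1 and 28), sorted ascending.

Square k = 1,…,14 (k and 29−k give the same square):
1²=1, 2²=4, 3²=9, 4²=16, 5²=25, 6²≡7, 7²≡20, 8²≡6, 9²≡23, 10²≡13, 11²≡5, 12²≡28, 13²≡24, 14²≡22 (mod 29).
So the quadratic residues mod 29 are {1, 4, 5, 6, 7, 9, 13, 16, 20, 22, 23, 24, 25, 28}.

1,4,5,6,7,9,13,16,20,22,23,24,25,28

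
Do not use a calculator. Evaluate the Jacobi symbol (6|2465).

Pull out 2: since 2465 ≡ 1 (mod 8), (2/2465) = +1.
Reciprocity: 3 ≡ 3 and 2465 ≡ 1 (mod 4), so (3/2465) = +(2465/3).
Reduce top mod 3: now compute (2/3).
Pull out 2: since 3 ≡ 3 (mod 8), (2/3) = -1.
Reached (1/3) = 1. Collecting the sign flips along the way, the symbol is -1.

-1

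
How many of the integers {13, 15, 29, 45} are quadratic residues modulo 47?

0

(13/47) = -1 → non-residue.
(15/47) = -1 → non-residue.
(29/47) = -1 → non-residue.
(45/47) = -1 → non-residue.
Total quadratic residues among the 4: 0.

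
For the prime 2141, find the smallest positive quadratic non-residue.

(2/2141) = −1, so 2 is the smallest positive non-residue mod 2141.

2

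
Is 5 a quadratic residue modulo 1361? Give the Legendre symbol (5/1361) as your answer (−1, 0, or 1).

Reciprocity: 5 ≡ 1 and 1361 ≡ 1 (mod 4), so (5/1361) = +(1361/5).
Reduce top mod 5: now compute (1/5).
Reached (1/5) = 1. Collecting the sign flips along the way, the symbol is +1.

1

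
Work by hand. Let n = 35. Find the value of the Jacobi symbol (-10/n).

0

First reduce: -10 ≡ 25 (mod 35).
Reciprocity: 25 ≡ 1 and 35 ≡ 3 (mod 4), so (25/35) = +(35/25).
Reduce top mod 25: now compute (10/25).
Pull out 2: since 25 ≡ 1 (mod 8), (2/25) = +1.
Reciprocity: 5 ≡ 1 and 25 ≡ 1 (mod 4), so (5/25) = +(25/5).
Reduce top mod 5: now compute (0/5).
Top reduces to 0: gcd > 1, so the symbol is 0.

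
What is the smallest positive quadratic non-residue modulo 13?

(2/13) = −1, so 2 is the smallest positive non-residue mod 13.

2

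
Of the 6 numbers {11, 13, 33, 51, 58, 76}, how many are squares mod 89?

(11/89) = +1 → QR.
(13/89) = -1 → non-residue.
(33/89) = -1 → non-residue.
(51/89) = -1 → non-residue.
(58/89) = -1 → non-residue.
(76/89) = -1 → non-residue.
Total quadratic residues among the 6: 1.

1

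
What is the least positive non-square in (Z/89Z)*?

(2/89) = +1, so 2 is a residue.
(3/89) = −1, so 3 is the smallest positive non-residue mod 89.

3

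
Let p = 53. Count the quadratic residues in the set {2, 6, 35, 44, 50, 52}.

(2/53) = -1 → non-residue.
(6/53) = +1 → QR.
(35/53) = -1 → non-residue.
(44/53) = +1 → QR.
(50/53) = -1 → non-residue.
(52/53) = +1 → QR.
Total quadratic residues among the 6: 3.

3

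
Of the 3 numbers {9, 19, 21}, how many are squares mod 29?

(9/29) = +1 → QR.
(19/29) = -1 → non-residue.
(21/29) = -1 → non-residue.
Total quadratic residues among the 3: 1.

1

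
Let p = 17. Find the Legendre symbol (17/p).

0

First reduce: 17 ≡ 0 (mod 17).
Top reduces to 0: gcd > 1, so the symbol is 0.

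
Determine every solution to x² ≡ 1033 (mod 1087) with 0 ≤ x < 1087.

Since 1087 ≡ 3 (mod 4), a square root of 1033 is 1033^((1087+1)/4) = 1033^272 mod 1087.
Repeated squaring: 1033^2≡742, 1033^4≡542, 1033^8≡274, 1033^16≡73, 1033^32≡981, 1033^64≡366, 1033^128≡255, 1033^256≡892 (mod 1087).
1033^272 = 1033^(256+16) ≡ 983 (mod 1087).
Check: 983² = 966289 ≡ 1033 (mod 1087). The two roots are 104 and 983.

104, 983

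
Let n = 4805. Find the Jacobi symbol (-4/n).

1

First reduce: -4 ≡ 4801 (mod 4805).
Reciprocity: 4801 ≡ 1 and 4805 ≡ 1 (mod 4), so (4801/4805) = +(4805/4801).
Reduce top mod 4801: now compute (4/4801).
Pull out 2^2: since 4801 ≡ 1 (mod 8), (2/4801) = +1, so (2/4801)^2 = +1.
Reached (1/4801) = 1. Collecting the sign flips along the way, the symbol is +1.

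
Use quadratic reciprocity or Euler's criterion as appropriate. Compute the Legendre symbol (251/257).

-1

Reciprocity: 251 ≡ 3 and 257 ≡ 1 (mod 4), so (251/257) = +(257/251).
Reduce top mod 251: now compute (6/251).
Pull out 2: since 251 ≡ 3 (mod 8), (2/251) = -1.
Reciprocity: 3 ≡ 3 and 251 ≡ 3 (mod 4), so (3/251) = −(251/3).
Reduce top mod 3: now compute (2/3).
Pull out 2: since 3 ≡ 3 (mod 8), (2/3) = -1.
Reached (1/3) = 1. Collecting the sign flips along the way, the symbol is -1.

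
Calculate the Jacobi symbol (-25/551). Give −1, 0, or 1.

-1

First reduce: -25 ≡ 526 (mod 551).
Pull out 2: since 551 ≡ 7 (mod 8), (2/551) = +1.
Reciprocity: 263 ≡ 3 and 551 ≡ 3 (mod 4), so (263/551) = −(551/263).
Reduce top mod 263: now compute (25/263).
Reciprocity: 25 ≡ 1 and 263 ≡ 3 (mod 4), so (25/263) = +(263/25).
Reduce top mod 25: now compute (13/25).
Reciprocity: 13 ≡ 1 and 25 ≡ 1 (mod 4), so (13/25) = +(25/13).
Reduce top mod 13: now compute (12/13).
Pull out 2^2: since 13 ≡ 5 (mod 8), (2/13) = -1, so (2/13)^2 = +1.
Reciprocity: 3 ≡ 3 and 13 ≡ 1 (mod 4), so (3/13) = +(13/3).
Reduce top mod 3: now compute (1/3).
Reached (1/3) = 1. Collecting the sign flips along the way, the symbol is -1.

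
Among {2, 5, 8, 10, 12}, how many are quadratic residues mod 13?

2

(2/13) = -1 → non-residue.
(5/13) = -1 → non-residue.
(8/13) = -1 → non-residue.
(10/13) = +1 → QR.
(12/13) = +1 → QR.
Total quadratic residues among the 5: 2.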